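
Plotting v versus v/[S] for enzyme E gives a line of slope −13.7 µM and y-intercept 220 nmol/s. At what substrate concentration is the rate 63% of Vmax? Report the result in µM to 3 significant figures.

23.3 µM

The Eadie–Hofstee slope gives Km = 13.7 µM (slope = −Km).
v/Vmax = [S]/(Km+[S]) = 0.63 ⇒ [S] = Km·0.63/(1−0.63) = 13.7 × 1.703 = 23.3 µM.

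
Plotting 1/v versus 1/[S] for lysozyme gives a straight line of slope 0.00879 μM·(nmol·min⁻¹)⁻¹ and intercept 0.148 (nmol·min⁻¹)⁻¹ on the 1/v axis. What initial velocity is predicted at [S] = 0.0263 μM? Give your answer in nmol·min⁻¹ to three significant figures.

2.07 nmol·min⁻¹

The y-intercept is 1/Vmax, so Vmax = 1/0.148 = 6.76 nmol·min⁻¹.
The slope is Km/Vmax, so Km = 0.00879 × 6.76 = 0.0594 μM.
Then v = 6.76 × 0.0263/(0.0594 + 0.0263) = 2.07 nmol·min⁻¹.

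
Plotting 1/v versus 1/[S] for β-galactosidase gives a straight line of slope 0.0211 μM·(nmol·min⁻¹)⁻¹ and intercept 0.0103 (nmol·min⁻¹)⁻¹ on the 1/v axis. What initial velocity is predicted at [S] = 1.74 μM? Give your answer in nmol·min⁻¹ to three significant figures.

The y-intercept is 1/Vmax, so Vmax = 1/0.0103 = 97.1 nmol·min⁻¹.
The slope is Km/Vmax, so Km = 0.0211 × 97.1 = 2.05 μM.
Then v = 97.1 × 1.74/(2.05 + 1.74) = 44.6 nmol·min⁻¹.

44.6 nmol·min⁻¹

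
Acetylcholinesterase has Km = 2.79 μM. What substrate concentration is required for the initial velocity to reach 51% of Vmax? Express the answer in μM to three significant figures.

2.90 μM

v/Vmax = [S]/(Km+[S]) = 0.51, so [S] = Km·0.51/(1 − 0.51) = 2.79 × 1.041.
[S] = 2.90 μM.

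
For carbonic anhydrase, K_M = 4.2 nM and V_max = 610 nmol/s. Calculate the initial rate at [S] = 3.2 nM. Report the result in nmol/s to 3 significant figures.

264 nmol/s

v = Vmax·[S]/(Km + [S]) = 610 × 3.2 / (4.2 + 3.2)
  = 1952 / 7.400 = 264 nmol/s.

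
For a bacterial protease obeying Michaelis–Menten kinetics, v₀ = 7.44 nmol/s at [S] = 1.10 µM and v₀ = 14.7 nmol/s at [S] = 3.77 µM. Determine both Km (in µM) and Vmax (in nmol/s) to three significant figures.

Km = 2.53 µM; Vmax = 24.6 nmol/s

From v = Vmax[S]/(Km+[S]), each point gives Vmax = v(Km+[S])/[S].
Equating: 7.44(Km+1.10)/1.10 = 14.7(Km+3.77)/3.77.
6.764·Km + 7.44 = 3.899·Km + 14.7, so (6.764 − 3.899)·Km = 14.7 − 7.44.
Km = 7.260/2.864 = 2.53 µM; then Vmax = 7.44(2.53+1.10)/1.10 = 24.6 nmol/s.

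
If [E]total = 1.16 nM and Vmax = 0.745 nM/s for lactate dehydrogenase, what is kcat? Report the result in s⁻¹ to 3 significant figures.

0.642 s⁻¹

kcat = Vmax/[E]total = 0.745 nM/s / 1.16 nM = 0.642 s⁻¹.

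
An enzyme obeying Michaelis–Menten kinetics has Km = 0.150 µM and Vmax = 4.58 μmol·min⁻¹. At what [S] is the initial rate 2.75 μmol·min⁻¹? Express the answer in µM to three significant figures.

The required fractional saturation is v/Vmax = 2.75/4.58 = 0.6004.
Then [S]/(Km+[S]) = 0.6004 ⇒ [S] = 0.150 × 0.6004/(1 − 0.6004) = 0.225 µM.

0.225 µM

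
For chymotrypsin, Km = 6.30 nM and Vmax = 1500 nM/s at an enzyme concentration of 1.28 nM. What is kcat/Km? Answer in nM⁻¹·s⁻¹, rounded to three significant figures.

kcat = Vmax/[E]total = 1500/1.28 = 1170 s⁻¹.
kcat/Km = 1170/6.30 = 186 nM⁻¹·s⁻¹.

186 nM⁻¹·s⁻¹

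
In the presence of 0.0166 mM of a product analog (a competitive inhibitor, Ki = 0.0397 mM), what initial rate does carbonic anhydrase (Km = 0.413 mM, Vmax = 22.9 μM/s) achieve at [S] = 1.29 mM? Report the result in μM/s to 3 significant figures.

15.7 μM/s

α = 1 + [I]/Ki = 1 + 0.0166/0.0397 = 1.418.
For a competitive inhibitor, Vmax is unchanged and the apparent Km becomes α·Km: Km,app = 0.586 mM, Vmax,app = 22.9 μM/s.
v = Vmax,app·[S]/(Km,app + [S]) = 22.9 × 1.29/(0.586 + 1.29) = 15.7 μM/s.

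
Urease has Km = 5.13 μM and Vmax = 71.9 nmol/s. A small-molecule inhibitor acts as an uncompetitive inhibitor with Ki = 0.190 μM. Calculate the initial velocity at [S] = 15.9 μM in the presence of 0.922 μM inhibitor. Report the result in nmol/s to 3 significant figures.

11.6 nmol/s

With α = 1 + [I]/Ki = 1 + 0.922/0.190 = 5.853, the uncompetitive rate law is v = (Vmax/α)·[S] / (Km/α + [S]).
v = (71.9/5.853)×15.9 / (5.13/5.853 + 15.9) = 195.3/16.78 = 11.6 nmol/s.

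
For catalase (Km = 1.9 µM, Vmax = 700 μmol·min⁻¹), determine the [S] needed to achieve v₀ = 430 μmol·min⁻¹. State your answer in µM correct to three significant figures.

Rearranging v = Vmax[S]/(Km+[S]) gives [S] = Km·v/(Vmax − v).
[S] = 1.9 × 430 / (700 − 430) = 817.0/270.0 = 3.03 µM.

3.03 µM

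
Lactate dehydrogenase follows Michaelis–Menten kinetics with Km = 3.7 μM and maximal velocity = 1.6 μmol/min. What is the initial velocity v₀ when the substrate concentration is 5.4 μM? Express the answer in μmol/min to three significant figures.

0.949 μmol/min

[S]/(Km+[S]) = 5.4/9.100 = 0.5934, the fractional saturation.
v = 0.5934 × Vmax = 0.5934 × 1.6 = 0.949 μmol/min.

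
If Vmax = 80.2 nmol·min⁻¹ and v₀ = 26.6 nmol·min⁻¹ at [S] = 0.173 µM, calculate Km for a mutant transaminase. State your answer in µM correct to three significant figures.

From v = Vmax[S]/(Km+[S]), Km = [S](Vmax − v)/v.
Km = 0.173 × (80.2 − 26.6) / 26.6 = 9.273/26.6 = 0.349 µM.

0.349 µM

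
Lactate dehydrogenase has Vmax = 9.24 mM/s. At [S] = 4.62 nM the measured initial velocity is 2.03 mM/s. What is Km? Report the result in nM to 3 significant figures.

16.4 nM

From v = Vmax[S]/(Km+[S]), Km = [S](Vmax − v)/v.
Km = 4.62 × (9.24 − 2.03) / 2.03 = 33.31/2.03 = 16.4 nM.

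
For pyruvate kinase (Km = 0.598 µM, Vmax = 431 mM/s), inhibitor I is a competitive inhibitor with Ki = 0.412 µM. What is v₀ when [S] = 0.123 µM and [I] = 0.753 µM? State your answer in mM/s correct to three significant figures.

29.2 mM/s

α = 1 + [I]/Ki = 1 + 0.753/0.412 = 2.828.
For a competitive inhibitor, Vmax is unchanged and the apparent Km becomes α·Km: Km,app = 1.69 µM, Vmax,app = 431 mM/s.
v = Vmax,app·[S]/(Km,app + [S]) = 431 × 0.123/(1.69 + 0.123) = 29.2 mM/s.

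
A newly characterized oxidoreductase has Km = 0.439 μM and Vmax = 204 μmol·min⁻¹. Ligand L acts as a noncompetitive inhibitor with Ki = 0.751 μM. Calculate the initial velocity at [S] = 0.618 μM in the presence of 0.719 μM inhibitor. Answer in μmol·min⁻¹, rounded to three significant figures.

60.9 μmol·min⁻¹

α = 1 + [I]/Ki = 1 + 0.719/0.751 = 1.957.
For a noncompetitive inhibitor, Vmax is reduced to Vmax/α while Km is unchanged: Km,app = 0.439 μM, Vmax,app = 104 μmol·min⁻¹.
v = Vmax,app·[S]/(Km,app + [S]) = 104 × 0.618/(0.439 + 0.618) = 60.9 μmol·min⁻¹.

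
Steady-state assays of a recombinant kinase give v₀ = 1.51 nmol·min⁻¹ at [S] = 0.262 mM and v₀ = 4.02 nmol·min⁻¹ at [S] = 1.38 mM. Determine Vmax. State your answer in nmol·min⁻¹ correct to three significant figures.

6.59 nmol·min⁻¹

From v = Vmax[S]/(Km+[S]), each point gives Vmax = v(Km+[S])/[S].
Equating: 1.51(Km+0.262)/0.262 = 4.02(Km+1.38)/1.38.
5.763·Km + 1.51 = 2.913·Km + 4.02, so (5.763 − 2.913)·Km = 4.02 − 1.51.
Km = 2.510/2.850 = 0.881 mM; then Vmax = 1.51(0.881+0.262)/0.262 = 6.59 nmol·min⁻¹.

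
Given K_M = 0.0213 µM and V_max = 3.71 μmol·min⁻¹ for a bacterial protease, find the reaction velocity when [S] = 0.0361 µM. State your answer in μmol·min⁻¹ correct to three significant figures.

v = Vmax·[S]/(Km + [S]) = 3.71 × 0.0361 / (0.0213 + 0.0361)
  = 0.1339 / 0.05740 = 2.33 μmol·min⁻¹.

2.33 μmol·min⁻¹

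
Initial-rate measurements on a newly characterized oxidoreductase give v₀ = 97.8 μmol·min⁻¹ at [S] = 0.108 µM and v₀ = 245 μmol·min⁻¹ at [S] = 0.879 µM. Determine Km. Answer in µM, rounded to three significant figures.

In reciprocal form, 1/v = (Km/Vmax)·(1/[S]) + 1/Vmax. The two points give (1/[S], 1/v) = (9.259, 0.01022) and (1.138, 0.004082).
Slope = (0.01022 − 0.004082)/(9.259 − 1.138) = 0.0007564; intercept = 0.01022 − 0.0007564×9.259 = 0.003221.
Vmax = 1/intercept = 310 μmol·min⁻¹; Km = slope × Vmax = 0.0007564 × 310 = 0.235 µM.

0.235 µM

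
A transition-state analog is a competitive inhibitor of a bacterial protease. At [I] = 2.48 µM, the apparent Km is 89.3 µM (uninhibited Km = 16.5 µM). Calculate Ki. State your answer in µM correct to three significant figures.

0.562 µM

Competitive: Km,app = α·Km with α = 1 + [I]/Ki.
α = Km,app/Km = 89.3/16.5 = 5.412.
Since α = 1 + [I]/Ki, [I]/Ki = 5.412 − 1 = 4.412 and Ki = 2.48/4.412 = 0.562 µM.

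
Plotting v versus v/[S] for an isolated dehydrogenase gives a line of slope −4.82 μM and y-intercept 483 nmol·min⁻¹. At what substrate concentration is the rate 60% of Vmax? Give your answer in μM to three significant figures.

The Eadie–Hofstee slope gives Km = 4.82 μM (slope = −Km).
v/Vmax = [S]/(Km+[S]) = 0.6 ⇒ [S] = Km·0.6/(1−0.6) = 4.82 × 1.500 = 7.23 μM.

7.23 μM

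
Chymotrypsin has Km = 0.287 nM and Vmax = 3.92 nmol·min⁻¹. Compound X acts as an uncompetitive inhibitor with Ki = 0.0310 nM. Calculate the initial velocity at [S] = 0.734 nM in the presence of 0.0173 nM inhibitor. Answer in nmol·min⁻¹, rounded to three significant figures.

With α = 1 + [I]/Ki = 1 + 0.0173/0.0310 = 1.558, the uncompetitive rate law is v = (Vmax/α)·[S] / (Km/α + [S]).
v = (3.92/1.558)×0.734 / (0.287/1.558 + 0.734) = 1.847/0.9182 = 2.01 nmol·min⁻¹.

2.01 nmol·min⁻¹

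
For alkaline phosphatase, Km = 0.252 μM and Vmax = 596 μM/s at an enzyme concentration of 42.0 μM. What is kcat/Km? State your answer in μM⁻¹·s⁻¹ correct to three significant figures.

kcat = Vmax/[E]total = 596/42.0 = 14.2 s⁻¹.
kcat/Km = 14.2/0.252 = 56.3 μM⁻¹·s⁻¹.

56.3 μM⁻¹·s⁻¹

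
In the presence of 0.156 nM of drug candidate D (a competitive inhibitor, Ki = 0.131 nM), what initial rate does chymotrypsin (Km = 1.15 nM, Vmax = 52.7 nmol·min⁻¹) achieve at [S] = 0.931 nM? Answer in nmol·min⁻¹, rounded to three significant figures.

14.2 nmol·min⁻¹

With α = 1 + [I]/Ki = 1 + 0.156/0.131 = 2.191, the competitive rate law is v = Vmax[S] / (αKm + [S]).
v = 52.7×0.931 / (2.191×1.15 + 0.931) = 49.06/3.450 = 14.2 nmol·min⁻¹.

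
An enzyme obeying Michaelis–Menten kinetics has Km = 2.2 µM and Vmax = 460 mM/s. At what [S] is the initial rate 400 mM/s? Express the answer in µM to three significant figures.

14.7 µM

The required fractional saturation is v/Vmax = 400/460 = 0.8696.
Then [S]/(Km+[S]) = 0.8696 ⇒ [S] = 2.2 × 0.8696/(1 − 0.8696) = 14.7 µM.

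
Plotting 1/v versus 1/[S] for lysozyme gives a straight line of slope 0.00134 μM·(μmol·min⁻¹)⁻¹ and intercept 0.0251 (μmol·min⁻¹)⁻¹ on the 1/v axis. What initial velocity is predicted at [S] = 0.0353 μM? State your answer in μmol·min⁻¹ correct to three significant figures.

15.9 μmol·min⁻¹

The y-intercept is 1/Vmax, so Vmax = 1/0.0251 = 39.8 μmol·min⁻¹.
The slope is Km/Vmax, so Km = 0.00134 × 39.8 = 0.0534 μM.
Then v = 39.8 × 0.0353/(0.0534 + 0.0353) = 15.9 μmol·min⁻¹.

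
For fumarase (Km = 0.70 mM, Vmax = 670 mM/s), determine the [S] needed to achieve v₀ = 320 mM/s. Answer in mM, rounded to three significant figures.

Rearranging v = Vmax[S]/(Km+[S]) gives [S] = Km·v/(Vmax − v).
[S] = 0.70 × 320 / (670 − 320) = 224.0/350.0 = 0.640 mM.

0.640 mM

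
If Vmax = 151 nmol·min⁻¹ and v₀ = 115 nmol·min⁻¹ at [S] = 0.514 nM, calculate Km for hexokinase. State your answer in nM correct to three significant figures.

v/Vmax = 115/151 = 0.7616 = [S]/(Km+[S]).
So Km + [S] = [S]/0.7616 = 0.6749 nM, giving Km = 0.6749 − 0.514 = 0.161 nM.

0.161 nM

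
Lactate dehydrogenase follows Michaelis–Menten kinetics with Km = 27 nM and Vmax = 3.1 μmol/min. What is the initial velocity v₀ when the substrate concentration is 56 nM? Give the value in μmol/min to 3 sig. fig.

2.09 μmol/min

[S]/(Km+[S]) = 56/83.00 = 0.6747, the fractional saturation.
v = 0.6747 × Vmax = 0.6747 × 3.1 = 2.09 μmol/min.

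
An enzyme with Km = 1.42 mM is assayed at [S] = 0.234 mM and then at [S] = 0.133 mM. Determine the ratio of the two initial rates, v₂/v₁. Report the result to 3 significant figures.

The fractional saturations are [S]/(Km+[S]) = 0.234/1.654 = 0.1415 and 0.133/1.553 = 0.08564.
v₂/v₁ is just their ratio: 0.08564/0.1415 = 0.605.

0.605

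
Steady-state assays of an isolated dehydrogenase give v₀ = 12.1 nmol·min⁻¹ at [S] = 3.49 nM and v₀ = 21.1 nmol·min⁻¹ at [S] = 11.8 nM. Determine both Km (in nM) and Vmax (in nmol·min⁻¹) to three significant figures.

Km = 5.36 nM; Vmax = 30.7 nmol·min⁻¹

From v = Vmax[S]/(Km+[S]), each point gives Vmax = v(Km+[S])/[S].
Equating: 12.1(Km+3.49)/3.49 = 21.1(Km+11.8)/11.8.
3.467·Km + 12.1 = 1.788·Km + 21.1, so (3.467 − 1.788)·Km = 21.1 − 12.1.
Km = 9.000/1.679 = 5.36 nM; then Vmax = 12.1(5.36+3.49)/3.49 = 30.7 nmol·min⁻¹.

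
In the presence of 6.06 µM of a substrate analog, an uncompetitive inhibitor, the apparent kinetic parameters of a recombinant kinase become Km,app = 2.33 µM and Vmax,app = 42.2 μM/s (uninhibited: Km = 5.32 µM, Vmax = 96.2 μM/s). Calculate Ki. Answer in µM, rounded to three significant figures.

4.74 µM

Uncompetitive: Vmax,app = Vmax/α (and Km,app = Km/α) with α = 1 + [I]/Ki.
α = Vmax/Vmax,app = 96.2/42.2 = 2.280.
Ki = [I]/(α − 1) = 6.06/1.280 = 4.74 µM.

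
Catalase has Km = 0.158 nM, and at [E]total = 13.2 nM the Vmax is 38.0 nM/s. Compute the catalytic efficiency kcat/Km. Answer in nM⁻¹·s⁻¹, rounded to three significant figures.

kcat = Vmax/[E]total = 38.0/13.2 = 2.88 s⁻¹.
kcat/Km = 2.88/0.158 = 18.2 nM⁻¹·s⁻¹.

18.2 nM⁻¹·s⁻¹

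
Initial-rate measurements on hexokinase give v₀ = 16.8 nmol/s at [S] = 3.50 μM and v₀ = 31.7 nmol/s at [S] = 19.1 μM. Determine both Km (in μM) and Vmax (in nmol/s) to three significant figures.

In reciprocal form, 1/v = (Km/Vmax)·(1/[S]) + 1/Vmax. The two points give (1/[S], 1/v) = (0.2857, 0.05952) and (0.05236, 0.03155).
Slope = (0.05952 − 0.03155)/(0.2857 − 0.05236) = 0.1199; intercept = 0.05952 − 0.1199×0.2857 = 0.02527.
Vmax = 1/intercept = 39.6 nmol/s; Km = slope × Vmax = 0.1199 × 39.6 = 4.74 μM.

Km = 4.74 μM; Vmax = 39.6 nmol/s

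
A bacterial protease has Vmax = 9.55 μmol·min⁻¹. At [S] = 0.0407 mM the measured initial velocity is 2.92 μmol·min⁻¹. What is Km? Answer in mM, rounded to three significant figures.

From v = Vmax[S]/(Km+[S]), Km = [S](Vmax − v)/v.
Km = 0.0407 × (9.55 − 2.92) / 2.92 = 0.2698/2.92 = 0.0924 mM.

0.0924 mM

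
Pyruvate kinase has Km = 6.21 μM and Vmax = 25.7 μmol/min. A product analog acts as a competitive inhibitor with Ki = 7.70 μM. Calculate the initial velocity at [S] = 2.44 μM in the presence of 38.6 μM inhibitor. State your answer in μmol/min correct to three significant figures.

1.58 μmol/min

α = 1 + [I]/Ki = 1 + 38.6/7.70 = 6.013.
For a competitive inhibitor, Vmax is unchanged and the apparent Km becomes α·Km: Km,app = 37.3 μM, Vmax,app = 25.7 μmol/min.
v = Vmax,app·[S]/(Km,app + [S]) = 25.7 × 2.44/(37.3 + 2.44) = 1.58 μmol/min.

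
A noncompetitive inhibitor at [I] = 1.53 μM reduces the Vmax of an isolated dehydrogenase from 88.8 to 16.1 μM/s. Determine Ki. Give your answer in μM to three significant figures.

Noncompetitive: Vmax,app = Vmax/α with α = 1 + [I]/Ki.
α = Vmax/Vmax,app = 88.8/16.1 = 5.516.
Since α = 1 + [I]/Ki, [I]/Ki = 5.516 − 1 = 4.516 and Ki = 1.53/4.516 = 0.339 μM.

0.339 μM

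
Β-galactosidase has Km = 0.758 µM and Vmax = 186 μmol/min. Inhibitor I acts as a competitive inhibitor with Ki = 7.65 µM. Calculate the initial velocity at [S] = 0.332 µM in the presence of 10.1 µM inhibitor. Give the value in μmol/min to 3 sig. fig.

29.5 μmol/min

With α = 1 + [I]/Ki = 1 + 10.1/7.65 = 2.320, the competitive rate law is v = Vmax[S] / (αKm + [S]).
v = 186×0.332 / (2.320×0.758 + 0.332) = 61.75/2.091 = 29.5 μmol/min.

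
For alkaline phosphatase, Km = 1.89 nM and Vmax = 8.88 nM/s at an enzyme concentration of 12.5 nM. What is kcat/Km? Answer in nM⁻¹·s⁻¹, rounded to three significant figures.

0.376 nM⁻¹·s⁻¹

kcat = Vmax/[E]total = 8.88/12.5 = 0.710 s⁻¹.
kcat/Km = 0.710/1.89 = 0.376 nM⁻¹·s⁻¹.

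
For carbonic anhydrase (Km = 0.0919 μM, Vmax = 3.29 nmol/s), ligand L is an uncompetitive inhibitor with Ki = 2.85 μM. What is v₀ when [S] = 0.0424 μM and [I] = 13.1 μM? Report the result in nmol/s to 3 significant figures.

0.424 nmol/s

α = 1 + [I]/Ki = 1 + 13.1/2.85 = 5.596.
For an uncompetitive inhibitor, both parameters are divided by α, giving Vmax/α and Km/α: Km,app = 0.0164 μM, Vmax,app = 0.588 nmol/s.
v = Vmax,app·[S]/(Km,app + [S]) = 0.588 × 0.0424/(0.0164 + 0.0424) = 0.424 nmol/s.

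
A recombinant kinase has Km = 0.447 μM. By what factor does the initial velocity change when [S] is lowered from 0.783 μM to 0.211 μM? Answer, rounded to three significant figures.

Since Vmax cancels, v₂/v₁ = [S]₂(Km+[S]₁) / [S]₁(Km+[S]₂).
= 0.211×(0.447+0.783) / (0.783×(0.447+0.211)) = 0.2595/0.5152 = 0.504.

0.504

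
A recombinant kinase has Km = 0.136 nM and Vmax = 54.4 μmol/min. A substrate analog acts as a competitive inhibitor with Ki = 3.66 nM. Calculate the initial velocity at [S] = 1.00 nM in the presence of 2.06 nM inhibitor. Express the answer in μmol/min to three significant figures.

44.9 μmol/min

α = 1 + [I]/Ki = 1 + 2.06/3.66 = 1.563.
For a competitive inhibitor, Vmax is unchanged and the apparent Km becomes α·Km: Km,app = 0.213 nM, Vmax,app = 54.4 μmol/min.
v = Vmax,app·[S]/(Km,app + [S]) = 54.4 × 1.00/(0.213 + 1.00) = 44.9 μmol/min.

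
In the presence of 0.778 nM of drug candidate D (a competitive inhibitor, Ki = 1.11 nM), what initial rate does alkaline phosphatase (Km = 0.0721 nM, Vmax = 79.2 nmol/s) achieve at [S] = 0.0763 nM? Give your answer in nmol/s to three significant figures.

30.4 nmol/s

α = 1 + [I]/Ki = 1 + 0.778/1.11 = 1.701.
For a competitive inhibitor, Vmax is unchanged and the apparent Km becomes α·Km: Km,app = 0.123 nM, Vmax,app = 79.2 nmol/s.
v = Vmax,app·[S]/(Km,app + [S]) = 79.2 × 0.0763/(0.123 + 0.0763) = 30.4 nmol/s.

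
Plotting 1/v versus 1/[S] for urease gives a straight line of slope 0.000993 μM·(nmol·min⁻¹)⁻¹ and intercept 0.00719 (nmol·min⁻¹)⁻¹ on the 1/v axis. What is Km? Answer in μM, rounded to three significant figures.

0.138 μM

y-intercept = 1/Vmax ⇒ Vmax = 139 nmol·min⁻¹; slope = Km/Vmax ⇒ Km = slope × Vmax.
Km = 0.000993 × 139 = 0.138 μM.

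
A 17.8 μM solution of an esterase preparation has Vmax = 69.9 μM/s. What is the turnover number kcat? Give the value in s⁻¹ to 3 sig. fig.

kcat = Vmax/[E]total = 69.9 μM/s / 17.8 μM = 3.93 s⁻¹.

3.93 s⁻¹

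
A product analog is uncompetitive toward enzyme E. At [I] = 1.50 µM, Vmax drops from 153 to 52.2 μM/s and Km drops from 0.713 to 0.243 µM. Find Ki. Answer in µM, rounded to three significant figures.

0.777 µM

Uncompetitive: Vmax,app = Vmax/α (and Km,app = Km/α) with α = 1 + [I]/Ki.
α = Vmax/Vmax,app = 153/52.2 = 2.931.
Since α = 1 + [I]/Ki, [I]/Ki = 2.931 − 1 = 1.931 and Ki = 1.50/1.931 = 0.777 µM.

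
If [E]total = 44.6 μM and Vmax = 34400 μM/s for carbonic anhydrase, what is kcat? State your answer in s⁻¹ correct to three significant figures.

771 s⁻¹

kcat = Vmax/[E]total = 34400 μM/s / 44.6 μM = 771 s⁻¹.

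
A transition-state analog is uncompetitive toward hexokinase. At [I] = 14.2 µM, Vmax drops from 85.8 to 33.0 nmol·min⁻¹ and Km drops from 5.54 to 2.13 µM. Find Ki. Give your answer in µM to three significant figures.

Uncompetitive: Vmax,app = Vmax/α (and Km,app = Km/α) with α = 1 + [I]/Ki.
α = Vmax/Vmax,app = 85.8/33.0 = 2.600.
Ki = [I]/(α − 1) = 14.2/1.600 = 8.87 µM.

8.87 µM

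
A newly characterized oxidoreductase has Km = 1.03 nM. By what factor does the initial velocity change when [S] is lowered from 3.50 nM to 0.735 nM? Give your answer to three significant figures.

Since Vmax cancels, v₂/v₁ = [S]₂(Km+[S]₁) / [S]₁(Km+[S]₂).
= 0.735×(1.03+3.50) / (3.50×(1.03+0.735)) = 3.330/6.178 = 0.539.

0.539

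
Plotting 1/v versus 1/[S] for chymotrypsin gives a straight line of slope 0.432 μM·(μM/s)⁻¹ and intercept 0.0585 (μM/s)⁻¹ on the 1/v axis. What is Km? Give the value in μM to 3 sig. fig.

7.38 μM

y-intercept = 1/Vmax ⇒ Vmax = 17.1 μM/s; slope = Km/Vmax ⇒ Km = slope × Vmax.
Km = 0.432 × 17.1 = 7.38 μM.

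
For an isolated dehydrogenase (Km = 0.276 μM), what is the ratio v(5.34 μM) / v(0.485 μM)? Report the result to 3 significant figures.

The fractional saturations are [S]/(Km+[S]) = 0.485/0.7610 = 0.6373 and 5.34/5.616 = 0.9509.
v₂/v₁ is just their ratio: 0.9509/0.6373 = 1.49.

1.49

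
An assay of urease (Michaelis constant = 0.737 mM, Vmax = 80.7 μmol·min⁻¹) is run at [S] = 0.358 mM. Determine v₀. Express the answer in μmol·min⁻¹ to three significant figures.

26.4 μmol·min⁻¹

[S]/(Km+[S]) = 0.358/1.095 = 0.3269, the fractional saturation.
v = 0.3269 × Vmax = 0.3269 × 80.7 = 26.4 μmol·min⁻¹.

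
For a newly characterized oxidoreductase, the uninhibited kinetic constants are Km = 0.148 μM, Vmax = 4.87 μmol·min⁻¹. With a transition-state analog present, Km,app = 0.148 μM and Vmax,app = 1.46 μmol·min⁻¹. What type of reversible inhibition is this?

Vmax decreases (4.87 → 1.46 μmol·min⁻¹) while Km is unchanged — pure noncompetitive inhibition.

noncompetitive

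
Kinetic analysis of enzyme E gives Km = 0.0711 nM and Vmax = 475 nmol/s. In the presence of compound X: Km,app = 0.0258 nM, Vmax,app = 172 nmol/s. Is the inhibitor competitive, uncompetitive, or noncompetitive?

Both Km and Vmax decrease by the same factor (~2.76-fold) — characteristic of uncompetitive inhibition.

uncompetitive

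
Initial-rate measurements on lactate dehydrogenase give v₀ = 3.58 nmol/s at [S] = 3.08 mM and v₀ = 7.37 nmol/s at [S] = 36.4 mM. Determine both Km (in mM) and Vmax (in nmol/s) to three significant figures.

Km = 3.95 mM; Vmax = 8.17 nmol/s

In reciprocal form, 1/v = (Km/Vmax)·(1/[S]) + 1/Vmax. The two points give (1/[S], 1/v) = (0.3247, 0.2793) and (0.02747, 0.1357).
Slope = (0.2793 − 0.1357)/(0.3247 − 0.02747) = 0.4833; intercept = 0.2793 − 0.4833×0.3247 = 0.1224.
Vmax = 1/intercept = 8.17 nmol/s; Km = slope × Vmax = 0.4833 × 8.17 = 3.95 mM.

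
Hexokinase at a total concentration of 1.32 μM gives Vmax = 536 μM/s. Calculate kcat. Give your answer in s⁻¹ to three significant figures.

kcat = Vmax/[E]total = 536 μM/s / 1.32 μM = 406 s⁻¹.

406 s⁻¹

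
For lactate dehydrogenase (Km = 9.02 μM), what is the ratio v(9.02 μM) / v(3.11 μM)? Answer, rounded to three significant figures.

Since Vmax cancels, v₂/v₁ = [S]₂(Km+[S]₁) / [S]₁(Km+[S]₂).
= 9.02×(9.02+3.11) / (3.11×(9.02+9.02)) = 109.4/56.10 = 1.95.

1.95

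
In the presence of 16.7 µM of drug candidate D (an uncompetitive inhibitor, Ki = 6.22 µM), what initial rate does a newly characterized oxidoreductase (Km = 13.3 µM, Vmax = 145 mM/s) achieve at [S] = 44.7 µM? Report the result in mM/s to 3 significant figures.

36.4 mM/s

With α = 1 + [I]/Ki = 1 + 16.7/6.22 = 3.685, the uncompetitive rate law is v = (Vmax/α)·[S] / (Km/α + [S]).
v = (145/3.685)×44.7 / (13.3/3.685 + 44.7) = 1759/48.31 = 36.4 mM/s.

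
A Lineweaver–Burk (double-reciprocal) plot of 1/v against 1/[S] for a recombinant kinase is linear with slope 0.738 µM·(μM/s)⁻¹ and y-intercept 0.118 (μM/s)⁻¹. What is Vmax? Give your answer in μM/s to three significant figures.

8.47 μM/s

The y-intercept of a Lineweaver–Burk plot equals 1/Vmax, so Vmax = 1/0.118 = 8.47 μM/s.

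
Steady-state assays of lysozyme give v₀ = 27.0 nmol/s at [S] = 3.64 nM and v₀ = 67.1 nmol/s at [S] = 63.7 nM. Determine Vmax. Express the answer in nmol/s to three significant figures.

From v = Vmax[S]/(Km+[S]), each point gives Vmax = v(Km+[S])/[S].
Equating: 27.0(Km+3.64)/3.64 = 67.1(Km+63.7)/63.7.
7.418·Km + 27.0 = 1.053·Km + 67.1, so (7.418 − 1.053)·Km = 67.1 − 27.0.
Km = 40.10/6.364 = 6.30 nM; then Vmax = 27.0(6.30+3.64)/3.64 = 73.7 nmol/s.

73.7 nmol/s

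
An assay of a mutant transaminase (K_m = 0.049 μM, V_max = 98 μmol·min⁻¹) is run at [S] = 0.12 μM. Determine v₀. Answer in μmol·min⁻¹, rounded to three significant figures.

69.6 μmol·min⁻¹

[S]/(Km+[S]) = 0.12/0.1690 = 0.7101, the fractional saturation.
v = 0.7101 × Vmax = 0.7101 × 98 = 69.6 μmol·min⁻¹.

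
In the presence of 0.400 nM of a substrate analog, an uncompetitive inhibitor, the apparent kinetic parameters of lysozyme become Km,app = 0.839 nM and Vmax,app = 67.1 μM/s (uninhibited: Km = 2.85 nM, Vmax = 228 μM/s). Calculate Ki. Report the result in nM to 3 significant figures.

0.167 nM

Uncompetitive: Vmax,app = Vmax/α (and Km,app = Km/α) with α = 1 + [I]/Ki.
α = Vmax/Vmax,app = 228/67.1 = 3.398.
Ki = [I]/(α − 1) = 0.400/2.398 = 0.167 nM.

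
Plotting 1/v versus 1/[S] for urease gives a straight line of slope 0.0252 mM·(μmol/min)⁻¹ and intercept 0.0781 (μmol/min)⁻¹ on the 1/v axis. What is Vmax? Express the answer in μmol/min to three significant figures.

The y-intercept of a Lineweaver–Burk plot equals 1/Vmax, so Vmax = 1/0.0781 = 12.8 μmol/min.

12.8 μmol/min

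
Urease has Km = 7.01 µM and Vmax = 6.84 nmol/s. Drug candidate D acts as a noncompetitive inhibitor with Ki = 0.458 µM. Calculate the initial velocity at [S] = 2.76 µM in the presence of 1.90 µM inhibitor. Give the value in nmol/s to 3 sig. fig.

With α = 1 + [I]/Ki = 1 + 1.90/0.458 = 5.148, the noncompetitive rate law is v = (Vmax/α)·[S] / (Km + [S]).
v = (6.84/5.148)×2.76 / (7.01 + 2.76) = 3.667/9.770 = 0.375 nmol/s.

0.375 nmol/s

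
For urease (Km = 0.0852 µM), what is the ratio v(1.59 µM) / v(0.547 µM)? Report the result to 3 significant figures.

1.10

Since Vmax cancels, v₂/v₁ = [S]₂(Km+[S]₁) / [S]₁(Km+[S]₂).
= 1.59×(0.0852+0.547) / (0.547×(0.0852+1.59)) = 1.005/0.9163 = 1.10.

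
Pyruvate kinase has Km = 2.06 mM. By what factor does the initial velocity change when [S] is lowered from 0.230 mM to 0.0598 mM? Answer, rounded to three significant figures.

Since Vmax cancels, v₂/v₁ = [S]₂(Km+[S]₁) / [S]₁(Km+[S]₂).
= 0.0598×(2.06+0.230) / (0.230×(2.06+0.0598)) = 0.1369/0.4876 = 0.281.

0.281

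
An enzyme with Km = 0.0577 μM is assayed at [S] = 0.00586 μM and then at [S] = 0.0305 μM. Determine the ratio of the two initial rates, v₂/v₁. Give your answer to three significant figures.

Since Vmax cancels, v₂/v₁ = [S]₂(Km+[S]₁) / [S]₁(Km+[S]₂).
= 0.0305×(0.0577+0.00586) / (0.00586×(0.0577+0.0305)) = 0.001939/0.0005169 = 3.75.

3.75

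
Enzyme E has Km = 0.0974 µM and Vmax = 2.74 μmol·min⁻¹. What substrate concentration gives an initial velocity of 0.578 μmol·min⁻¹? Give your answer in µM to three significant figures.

Rearranging v = Vmax[S]/(Km+[S]) gives [S] = Km·v/(Vmax − v).
[S] = 0.0974 × 0.578 / (2.74 − 0.578) = 0.05630/2.162 = 0.0260 µM.

0.0260 µM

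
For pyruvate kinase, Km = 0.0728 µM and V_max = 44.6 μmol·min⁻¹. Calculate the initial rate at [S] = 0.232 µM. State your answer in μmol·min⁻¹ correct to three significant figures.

[S]/(Km+[S]) = 0.232/0.3048 = 0.7612, the fractional saturation.
v = 0.7612 × Vmax = 0.7612 × 44.6 = 33.9 μmol·min⁻¹.

33.9 μmol·min⁻¹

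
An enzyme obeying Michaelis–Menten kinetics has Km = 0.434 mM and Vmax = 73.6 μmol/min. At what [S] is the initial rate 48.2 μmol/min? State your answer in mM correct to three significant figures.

Rearranging v = Vmax[S]/(Km+[S]) gives [S] = Km·v/(Vmax − v).
[S] = 0.434 × 48.2 / (73.6 − 48.2) = 20.92/25.40 = 0.824 mM.

0.824 mM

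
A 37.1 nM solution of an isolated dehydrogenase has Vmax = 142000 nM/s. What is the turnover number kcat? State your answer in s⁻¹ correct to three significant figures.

kcat = Vmax/[E]total = 142000 nM/s / 37.1 nM = 3830 s⁻¹.

3830 s⁻¹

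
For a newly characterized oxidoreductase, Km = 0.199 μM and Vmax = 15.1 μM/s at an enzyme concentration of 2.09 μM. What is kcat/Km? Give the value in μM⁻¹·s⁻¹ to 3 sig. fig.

36.3 μM⁻¹·s⁻¹

kcat = Vmax/[E]total = 15.1/2.09 = 7.22 s⁻¹.
kcat/Km = 7.22/0.199 = 36.3 μM⁻¹·s⁻¹.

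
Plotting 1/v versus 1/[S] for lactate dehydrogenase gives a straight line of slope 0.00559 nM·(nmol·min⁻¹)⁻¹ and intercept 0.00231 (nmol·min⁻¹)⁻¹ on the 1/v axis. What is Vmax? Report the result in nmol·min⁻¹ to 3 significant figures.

433 nmol·min⁻¹

The y-intercept of a Lineweaver–Burk plot equals 1/Vmax, so Vmax = 1/0.00231 = 433 nmol·min⁻¹.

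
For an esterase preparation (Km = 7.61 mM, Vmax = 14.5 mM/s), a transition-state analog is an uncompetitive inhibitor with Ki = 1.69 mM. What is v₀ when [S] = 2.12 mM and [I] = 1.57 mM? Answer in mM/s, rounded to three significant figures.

2.63 mM/s

With α = 1 + [I]/Ki = 1 + 1.57/1.69 = 1.929, the uncompetitive rate law is v = (Vmax/α)·[S] / (Km/α + [S]).
v = (14.5/1.929)×2.12 / (7.61/1.929 + 2.12) = 15.94/6.065 = 2.63 mM/s.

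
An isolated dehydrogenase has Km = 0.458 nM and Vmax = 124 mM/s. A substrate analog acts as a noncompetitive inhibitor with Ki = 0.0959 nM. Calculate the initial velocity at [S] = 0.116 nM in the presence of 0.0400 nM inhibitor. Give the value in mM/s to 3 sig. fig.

17.7 mM/s

With α = 1 + [I]/Ki = 1 + 0.0400/0.0959 = 1.417, the noncompetitive rate law is v = (Vmax/α)·[S] / (Km + [S]).
v = (124/1.417)×0.116 / (0.458 + 0.116) = 10.15/0.5740 = 17.7 mM/s.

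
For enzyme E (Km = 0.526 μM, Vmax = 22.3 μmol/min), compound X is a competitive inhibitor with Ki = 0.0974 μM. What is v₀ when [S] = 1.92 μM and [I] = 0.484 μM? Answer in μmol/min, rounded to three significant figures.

8.46 μmol/min

α = 1 + [I]/Ki = 1 + 0.484/0.0974 = 5.969.
For a competitive inhibitor, Vmax is unchanged and the apparent Km becomes α·Km: Km,app = 3.14 μM, Vmax,app = 22.3 μmol/min.
v = Vmax,app·[S]/(Km,app + [S]) = 22.3 × 1.92/(3.14 + 1.92) = 8.46 μmol/min.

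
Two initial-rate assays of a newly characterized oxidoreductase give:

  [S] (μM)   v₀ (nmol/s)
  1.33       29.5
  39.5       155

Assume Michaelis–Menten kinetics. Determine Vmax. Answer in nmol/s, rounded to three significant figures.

In reciprocal form, 1/v = (Km/Vmax)·(1/[S]) + 1/Vmax. The two points give (1/[S], 1/v) = (0.7519, 0.03390) and (0.02532, 0.006452).
Slope = (0.03390 − 0.006452)/(0.7519 − 0.02532) = 0.03778; intercept = 0.03390 − 0.03778×0.7519 = 0.005495.
Vmax = 1/intercept = 182 nmol/s; Km = slope × Vmax = 0.03778 × 182 = 6.87 μM.

182 nmol/s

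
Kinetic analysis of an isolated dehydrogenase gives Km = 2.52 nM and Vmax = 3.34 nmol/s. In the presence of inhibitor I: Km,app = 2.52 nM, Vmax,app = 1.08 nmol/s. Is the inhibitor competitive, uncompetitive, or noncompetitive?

noncompetitive

Vmax decreases (3.34 → 1.08 nmol/s) while Km is unchanged — pure noncompetitive inhibition.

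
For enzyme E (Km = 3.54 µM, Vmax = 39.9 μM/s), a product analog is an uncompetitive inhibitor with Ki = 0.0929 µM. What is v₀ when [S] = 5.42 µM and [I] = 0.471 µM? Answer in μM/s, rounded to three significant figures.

α = 1 + [I]/Ki = 1 + 0.471/0.0929 = 6.070.
For an uncompetitive inhibitor, both parameters are divided by α, giving Vmax/α and Km/α: Km,app = 0.583 µM, Vmax,app = 6.57 μM/s.
v = Vmax,app·[S]/(Km,app + [S]) = 6.57 × 5.42/(0.583 + 5.42) = 5.93 μM/s.

5.93 μM/s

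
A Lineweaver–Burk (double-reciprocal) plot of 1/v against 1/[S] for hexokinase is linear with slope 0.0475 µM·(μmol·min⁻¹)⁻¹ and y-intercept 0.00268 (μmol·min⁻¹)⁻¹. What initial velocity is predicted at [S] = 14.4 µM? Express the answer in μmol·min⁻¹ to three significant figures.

The y-intercept is 1/Vmax, so Vmax = 1/0.00268 = 373 μmol·min⁻¹.
The slope is Km/Vmax, so Km = 0.0475 × 373 = 17.7 µM.
Then v = 373 × 14.4/(17.7 + 14.4) = 167 μmol·min⁻¹.

167 μmol·min⁻¹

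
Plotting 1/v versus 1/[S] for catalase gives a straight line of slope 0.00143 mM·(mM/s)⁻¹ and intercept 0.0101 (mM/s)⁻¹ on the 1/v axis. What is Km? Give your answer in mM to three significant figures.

y-intercept = 1/Vmax ⇒ Vmax = 99.0 mM/s; slope = Km/Vmax ⇒ Km = slope × Vmax.
Km = 0.00143 × 99.0 = 0.142 mM.

0.142 mM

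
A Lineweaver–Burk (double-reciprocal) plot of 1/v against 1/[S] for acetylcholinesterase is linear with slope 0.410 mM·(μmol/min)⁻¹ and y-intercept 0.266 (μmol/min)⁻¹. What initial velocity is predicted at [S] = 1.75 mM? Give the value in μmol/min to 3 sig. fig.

The y-intercept is 1/Vmax, so Vmax = 1/0.266 = 3.76 μmol/min.
The slope is Km/Vmax, so Km = 0.410 × 3.76 = 1.54 mM.
Then v = 3.76 × 1.75/(1.54 + 1.75) = 2.00 μmol/min.

2.00 μmol/min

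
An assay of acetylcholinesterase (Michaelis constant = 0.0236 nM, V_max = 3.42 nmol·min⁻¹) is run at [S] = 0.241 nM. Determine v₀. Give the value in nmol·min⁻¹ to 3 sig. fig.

3.11 nmol·min⁻¹

v = Vmax·[S]/(Km + [S]) = 3.42 × 0.241 / (0.0236 + 0.241)
  = 0.8242 / 0.2646 = 3.11 nmol·min⁻¹.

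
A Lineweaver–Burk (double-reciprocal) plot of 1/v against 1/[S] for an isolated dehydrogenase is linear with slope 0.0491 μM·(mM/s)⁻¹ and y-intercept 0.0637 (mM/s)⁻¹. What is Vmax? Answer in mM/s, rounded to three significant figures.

The y-intercept of a Lineweaver–Burk plot equals 1/Vmax, so Vmax = 1/0.0637 = 15.7 mM/s.

15.7 mM/s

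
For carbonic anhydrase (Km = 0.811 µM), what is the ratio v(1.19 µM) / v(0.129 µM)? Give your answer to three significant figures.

4.33

Since Vmax cancels, v₂/v₁ = [S]₂(Km+[S]₁) / [S]₁(Km+[S]₂).
= 1.19×(0.811+0.129) / (0.129×(0.811+1.19)) = 1.119/0.2581 = 4.33.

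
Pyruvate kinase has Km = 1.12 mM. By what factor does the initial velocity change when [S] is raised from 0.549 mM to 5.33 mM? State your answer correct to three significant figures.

Since Vmax cancels, v₂/v₁ = [S]₂(Km+[S]₁) / [S]₁(Km+[S]₂).
= 5.33×(1.12+0.549) / (0.549×(1.12+5.33)) = 8.896/3.541 = 2.51.

2.51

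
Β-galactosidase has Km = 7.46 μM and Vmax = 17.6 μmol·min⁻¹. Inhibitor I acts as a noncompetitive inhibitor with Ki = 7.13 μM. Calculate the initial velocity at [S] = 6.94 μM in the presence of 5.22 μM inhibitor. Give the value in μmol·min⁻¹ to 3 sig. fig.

α = 1 + [I]/Ki = 1 + 5.22/7.13 = 1.732.
For a noncompetitive inhibitor, Vmax is reduced to Vmax/α while Km is unchanged: Km,app = 7.46 μM, Vmax,app = 10.2 μmol·min⁻¹.
v = Vmax,app·[S]/(Km,app + [S]) = 10.2 × 6.94/(7.46 + 6.94) = 4.90 μmol·min⁻¹.

4.90 μmol·min⁻¹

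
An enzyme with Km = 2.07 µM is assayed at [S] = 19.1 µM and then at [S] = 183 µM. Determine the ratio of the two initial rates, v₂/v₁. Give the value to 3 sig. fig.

Since Vmax cancels, v₂/v₁ = [S]₂(Km+[S]₁) / [S]₁(Km+[S]₂).
= 183×(2.07+19.1) / (19.1×(2.07+183)) = 3874/3535 = 1.10.

1.10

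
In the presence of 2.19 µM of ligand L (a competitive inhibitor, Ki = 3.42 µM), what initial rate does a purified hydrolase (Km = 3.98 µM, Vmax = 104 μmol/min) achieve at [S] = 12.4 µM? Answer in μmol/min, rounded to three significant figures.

68.1 μmol/min

α = 1 + [I]/Ki = 1 + 2.19/3.42 = 1.640.
For a competitive inhibitor, Vmax is unchanged and the apparent Km becomes α·Km: Km,app = 6.53 µM, Vmax,app = 104 μmol/min.
v = Vmax,app·[S]/(Km,app + [S]) = 104 × 12.4/(6.53 + 12.4) = 68.1 μmol/min.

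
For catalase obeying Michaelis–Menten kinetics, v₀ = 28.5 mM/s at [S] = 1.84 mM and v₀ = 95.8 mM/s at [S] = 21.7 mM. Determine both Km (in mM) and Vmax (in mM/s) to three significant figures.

From v = Vmax[S]/(Km+[S]), each point gives Vmax = v(Km+[S])/[S].
Equating: 28.5(Km+1.84)/1.84 = 95.8(Km+21.7)/21.7.
15.49·Km + 28.5 = 4.415·Km + 95.8, so (15.49 − 4.415)·Km = 95.8 − 28.5.
Km = 67.30/11.07 = 6.08 mM; then Vmax = 28.5(6.08+1.84)/1.84 = 123 mM/s.

Km = 6.08 mM; Vmax = 123 mM/s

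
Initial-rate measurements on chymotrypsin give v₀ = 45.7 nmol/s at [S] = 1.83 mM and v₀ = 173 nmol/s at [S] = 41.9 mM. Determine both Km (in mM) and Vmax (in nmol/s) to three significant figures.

Km = 6.11 mM; Vmax = 198 nmol/s

From v = Vmax[S]/(Km+[S]), each point gives Vmax = v(Km+[S])/[S].
Equating: 45.7(Km+1.83)/1.83 = 173(Km+41.9)/41.9.
24.97·Km + 45.7 = 4.129·Km + 173, so (24.97 − 4.129)·Km = 173 − 45.7.
Km = 127.3/20.84 = 6.11 mM; then Vmax = 45.7(6.11+1.83)/1.83 = 198 nmol/s.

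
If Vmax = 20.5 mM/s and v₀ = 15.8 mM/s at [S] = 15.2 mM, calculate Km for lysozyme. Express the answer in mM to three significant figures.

v/Vmax = 15.8/20.5 = 0.7707 = [S]/(Km+[S]).
So Km + [S] = [S]/0.7707 = 19.72 mM, giving Km = 19.72 − 15.2 = 4.52 mM.

4.52 mM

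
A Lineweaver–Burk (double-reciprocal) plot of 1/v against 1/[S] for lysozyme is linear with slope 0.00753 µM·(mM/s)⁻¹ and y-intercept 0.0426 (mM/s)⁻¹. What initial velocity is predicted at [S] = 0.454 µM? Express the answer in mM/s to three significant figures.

16.9 mM/s

The y-intercept is 1/Vmax, so Vmax = 1/0.0426 = 23.5 mM/s.
The slope is Km/Vmax, so Km = 0.00753 × 23.5 = 0.177 µM.
Then v = 23.5 × 0.454/(0.177 + 0.454) = 16.9 mM/s.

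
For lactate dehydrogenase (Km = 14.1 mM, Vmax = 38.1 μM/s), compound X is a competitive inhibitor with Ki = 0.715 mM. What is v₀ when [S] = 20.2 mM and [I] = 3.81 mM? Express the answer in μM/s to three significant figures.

α = 1 + [I]/Ki = 1 + 3.81/0.715 = 6.329.
For a competitive inhibitor, Vmax is unchanged and the apparent Km becomes α·Km: Km,app = 89.2 mM, Vmax,app = 38.1 μM/s.
v = Vmax,app·[S]/(Km,app + [S]) = 38.1 × 20.2/(89.2 + 20.2) = 7.03 μM/s.

7.03 μM/s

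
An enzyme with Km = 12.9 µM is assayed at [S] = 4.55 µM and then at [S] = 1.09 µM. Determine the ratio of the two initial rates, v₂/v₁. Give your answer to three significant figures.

0.299

The fractional saturations are [S]/(Km+[S]) = 4.55/17.45 = 0.2607 and 1.09/13.99 = 0.07791.
v₂/v₁ is just their ratio: 0.07791/0.2607 = 0.299.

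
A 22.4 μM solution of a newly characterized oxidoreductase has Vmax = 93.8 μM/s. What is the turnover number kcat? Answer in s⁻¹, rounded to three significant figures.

4.19 s⁻¹

kcat = Vmax/[E]total = 93.8 μM/s / 22.4 μM = 4.19 s⁻¹.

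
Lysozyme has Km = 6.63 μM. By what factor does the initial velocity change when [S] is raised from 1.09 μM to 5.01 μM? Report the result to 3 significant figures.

3.05

The fractional saturations are [S]/(Km+[S]) = 1.09/7.720 = 0.1412 and 5.01/11.64 = 0.4304.
v₂/v₁ is just their ratio: 0.4304/0.1412 = 3.05.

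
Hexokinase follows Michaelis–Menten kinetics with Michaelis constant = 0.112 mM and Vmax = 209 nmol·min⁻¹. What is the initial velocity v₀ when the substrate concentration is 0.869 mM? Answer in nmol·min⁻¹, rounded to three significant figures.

v = Vmax·[S]/(Km + [S]) = 209 × 0.869 / (0.112 + 0.869)
  = 181.6 / 0.9810 = 185 nmol·min⁻¹.

185 nmol·min⁻¹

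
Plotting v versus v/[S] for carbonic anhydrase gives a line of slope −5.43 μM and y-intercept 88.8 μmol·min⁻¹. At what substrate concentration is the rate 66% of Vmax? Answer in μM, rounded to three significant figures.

10.5 μM

The Eadie–Hofstee slope gives Km = 5.43 μM (slope = −Km).
v/Vmax = [S]/(Km+[S]) = 0.66 ⇒ [S] = Km·0.66/(1−0.66) = 5.43 × 1.941 = 10.5 μM.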